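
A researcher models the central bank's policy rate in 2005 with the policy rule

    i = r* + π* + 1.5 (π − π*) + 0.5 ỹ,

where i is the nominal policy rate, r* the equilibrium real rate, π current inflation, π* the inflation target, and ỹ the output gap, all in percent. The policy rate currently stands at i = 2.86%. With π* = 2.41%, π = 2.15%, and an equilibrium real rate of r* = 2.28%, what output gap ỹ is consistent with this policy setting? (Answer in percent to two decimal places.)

-2.88%

0.5 ỹ = 2.86 − 2.28 − 2.41 − 1.5 × (2.15 − 2.41) = -1.44
ỹ = -1.44 / 0.5 = -2.88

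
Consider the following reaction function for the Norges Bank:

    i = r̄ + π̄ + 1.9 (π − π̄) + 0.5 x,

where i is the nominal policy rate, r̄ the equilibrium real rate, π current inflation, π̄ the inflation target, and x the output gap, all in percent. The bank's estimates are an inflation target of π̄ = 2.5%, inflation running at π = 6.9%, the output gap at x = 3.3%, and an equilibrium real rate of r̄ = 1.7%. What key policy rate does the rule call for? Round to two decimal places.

14.21%

i = 1.7 + 2.5 + 1.9 × (6.9 − 2.5) + 0.5 × 3.3
   = 1.7 + 2.5 + 8.36 + 1.65 = 14.21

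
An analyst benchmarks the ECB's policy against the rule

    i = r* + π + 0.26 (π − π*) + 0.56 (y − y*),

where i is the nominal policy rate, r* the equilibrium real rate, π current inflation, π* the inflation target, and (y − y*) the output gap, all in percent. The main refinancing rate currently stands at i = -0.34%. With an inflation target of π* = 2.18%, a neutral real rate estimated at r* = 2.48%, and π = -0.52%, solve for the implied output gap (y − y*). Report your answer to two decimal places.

0.56 (y − y*) = -0.34 − 2.48 − (-0.52) − 0.26 × ((-0.52) − 2.18) = -1.598
(y − y*) = -1.598 / 0.56 = -2.85

-2.85%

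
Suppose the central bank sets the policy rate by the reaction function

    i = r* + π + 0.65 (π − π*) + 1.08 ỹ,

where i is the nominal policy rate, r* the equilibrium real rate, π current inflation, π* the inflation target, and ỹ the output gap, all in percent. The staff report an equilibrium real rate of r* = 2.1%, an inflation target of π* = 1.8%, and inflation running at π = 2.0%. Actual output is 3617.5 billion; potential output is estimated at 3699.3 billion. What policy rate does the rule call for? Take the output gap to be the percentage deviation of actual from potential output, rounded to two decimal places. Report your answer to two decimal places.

1.84%

Output gap = 100 × (3617.5 − 3699.3) / 3699.3 = -2.21%.
i = 2.10 + 2.00 + 0.65 × (2.00 − 1.80) + 1.08 × (-2.21)
   = 2.10 + 2 + 0.13 − 2.3868 = 1.84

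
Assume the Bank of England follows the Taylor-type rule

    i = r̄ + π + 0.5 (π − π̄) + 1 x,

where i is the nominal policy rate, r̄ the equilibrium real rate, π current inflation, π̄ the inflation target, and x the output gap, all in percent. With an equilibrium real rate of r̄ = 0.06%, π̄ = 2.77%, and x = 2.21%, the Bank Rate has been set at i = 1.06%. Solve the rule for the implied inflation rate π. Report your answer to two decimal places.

Collecting π: i = r̄ + (1 + 0.5) π − 0.5 π̄ + 1 x
1.5 π = 1.06 − 0.06 + 0.5 × 2.77 − 1 × 2.21 = 0.175
π = 0.175 / 1.5 = 0.12

0.12%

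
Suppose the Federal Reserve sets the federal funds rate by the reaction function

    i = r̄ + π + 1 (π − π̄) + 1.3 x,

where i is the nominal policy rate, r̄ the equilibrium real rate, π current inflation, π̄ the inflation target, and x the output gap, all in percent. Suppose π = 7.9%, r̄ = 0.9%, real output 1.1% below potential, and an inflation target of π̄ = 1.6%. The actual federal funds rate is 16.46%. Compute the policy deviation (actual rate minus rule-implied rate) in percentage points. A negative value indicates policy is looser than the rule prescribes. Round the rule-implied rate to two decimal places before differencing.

Output 1.1% below potential → x = -1.1.
i = 0.9 + 7.9 + 1 × (7.9 − 1.6) + 1.3 × (-1.1)
   = 0.9 + 7.9 + 6.3 − 1.43 = 13.67
Deviation = 16.46 − 13.67 = 2.79 pp.

2.79 pp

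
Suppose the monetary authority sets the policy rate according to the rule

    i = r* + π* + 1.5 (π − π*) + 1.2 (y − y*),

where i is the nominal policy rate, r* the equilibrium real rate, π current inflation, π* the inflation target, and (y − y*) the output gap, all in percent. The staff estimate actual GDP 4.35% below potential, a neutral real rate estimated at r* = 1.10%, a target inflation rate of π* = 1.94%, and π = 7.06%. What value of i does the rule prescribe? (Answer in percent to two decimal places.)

Output 4.35% below potential → (y − y*) = -4.35.
i = 1.10 + 1.94 + 1.5 × (7.06 − 1.94) + 1.2 × (-4.35)
   = 1.10 + 1.94 + 7.68 − 5.22 = 5.50

5.50%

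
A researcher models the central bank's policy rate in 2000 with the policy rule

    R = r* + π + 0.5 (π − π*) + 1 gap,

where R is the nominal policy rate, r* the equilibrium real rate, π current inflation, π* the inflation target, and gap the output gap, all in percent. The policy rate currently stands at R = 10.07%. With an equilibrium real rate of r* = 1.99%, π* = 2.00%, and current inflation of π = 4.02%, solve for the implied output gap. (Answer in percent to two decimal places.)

3.05%

1 gap = 10.07 − 1.99 − 4.02 − 0.5 × (4.02 − 2.00) = 3.05
gap = 3.05 / 1 = 3.05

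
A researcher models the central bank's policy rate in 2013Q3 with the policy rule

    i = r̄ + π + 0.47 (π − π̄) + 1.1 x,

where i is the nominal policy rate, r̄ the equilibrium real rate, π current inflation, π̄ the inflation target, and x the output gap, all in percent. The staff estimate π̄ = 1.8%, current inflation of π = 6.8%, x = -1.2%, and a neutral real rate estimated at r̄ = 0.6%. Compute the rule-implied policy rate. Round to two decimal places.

i = 0.6 + 6.8 + 0.47 × (6.8 − 1.8) + 1.1 × (-1.2)
   = 0.6 + 6.8 + 2.35 − 1.32 = 8.43

8.43%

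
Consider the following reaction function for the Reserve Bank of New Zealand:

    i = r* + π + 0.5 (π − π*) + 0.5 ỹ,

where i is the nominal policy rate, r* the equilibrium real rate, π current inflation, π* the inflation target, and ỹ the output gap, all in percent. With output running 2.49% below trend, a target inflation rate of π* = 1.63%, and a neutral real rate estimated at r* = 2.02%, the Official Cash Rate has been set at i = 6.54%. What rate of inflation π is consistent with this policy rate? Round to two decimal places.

Output 2.49% below potential → ỹ = -2.49.
Collecting π: i = r* + (1 + 0.5) π − 0.5 π* + 0.5 ỹ
1.5 π = 6.54 − 2.02 + 0.5 × 1.63 − 0.5 × (-2.49) = 6.58
π = 6.58 / 1.5 = 4.39

4.39%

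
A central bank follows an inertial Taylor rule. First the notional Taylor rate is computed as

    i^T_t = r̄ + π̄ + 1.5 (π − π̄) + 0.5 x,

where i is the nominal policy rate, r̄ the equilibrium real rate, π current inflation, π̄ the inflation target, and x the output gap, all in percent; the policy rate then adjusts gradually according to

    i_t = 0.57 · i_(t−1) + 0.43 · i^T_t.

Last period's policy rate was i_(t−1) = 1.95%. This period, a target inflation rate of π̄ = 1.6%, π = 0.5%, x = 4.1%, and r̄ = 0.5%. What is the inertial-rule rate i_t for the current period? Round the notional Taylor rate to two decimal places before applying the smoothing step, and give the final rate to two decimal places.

i^T_t = 0.5 + 1.6 + 1.5 × (0.5 − 1.6) + 0.5 × 4.1
   = 0.5 + 1.6 − 1.65 + 2.05 = 2.50
i_t = 0.57 × 1.95 + 0.43 × 2.50 = 1.1115 + 1.075 = 2.19

2.19%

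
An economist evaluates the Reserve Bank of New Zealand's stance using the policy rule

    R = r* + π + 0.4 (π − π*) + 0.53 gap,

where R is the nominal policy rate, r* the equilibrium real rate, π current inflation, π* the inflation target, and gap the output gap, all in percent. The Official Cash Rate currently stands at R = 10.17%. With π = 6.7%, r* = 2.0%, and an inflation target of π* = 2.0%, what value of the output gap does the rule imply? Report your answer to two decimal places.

0.53 gap = 10.17 − 2.0 − 6.7 − 0.4 × (6.7 − 2.0) = -0.41
gap = -0.41 / 0.53 = -0.77

-0.77%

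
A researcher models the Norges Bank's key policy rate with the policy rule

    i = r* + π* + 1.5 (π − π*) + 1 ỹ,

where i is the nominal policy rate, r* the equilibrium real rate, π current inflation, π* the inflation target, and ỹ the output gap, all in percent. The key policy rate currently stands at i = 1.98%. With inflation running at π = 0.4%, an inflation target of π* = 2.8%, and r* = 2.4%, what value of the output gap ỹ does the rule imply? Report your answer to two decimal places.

1 ỹ = 1.98 − 2.4 − 2.8 − 1.5 × (0.4 − 2.8) = 0.38
ỹ = 0.38 / 1 = 0.38

0.38%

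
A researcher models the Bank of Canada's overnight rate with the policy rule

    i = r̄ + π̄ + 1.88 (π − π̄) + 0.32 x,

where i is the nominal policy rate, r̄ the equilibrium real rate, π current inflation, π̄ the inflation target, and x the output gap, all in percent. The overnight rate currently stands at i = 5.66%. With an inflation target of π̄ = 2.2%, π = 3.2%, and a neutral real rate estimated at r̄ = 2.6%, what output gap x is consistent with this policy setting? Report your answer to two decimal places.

0.32 x = 5.66 − 2.6 − 2.2 − 1.88 × (3.2 − 2.2) = -1.02
x = -1.02 / 0.32 = -3.19

-3.19%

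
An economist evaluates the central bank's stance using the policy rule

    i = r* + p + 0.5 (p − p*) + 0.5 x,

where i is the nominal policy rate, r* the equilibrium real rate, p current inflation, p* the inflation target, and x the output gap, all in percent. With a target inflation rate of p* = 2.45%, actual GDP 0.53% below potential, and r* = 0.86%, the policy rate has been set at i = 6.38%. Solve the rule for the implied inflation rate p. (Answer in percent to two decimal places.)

4.67%

Output 0.53% below potential → x = -0.53.
Collecting p: i = r* + (1 + 0.5) p − 0.5 p* + 0.5 x
1.5 p = 6.38 − 0.86 + 0.5 × 2.45 − 0.5 × (-0.53) = 7.01
p = 7.01 / 1.5 = 4.67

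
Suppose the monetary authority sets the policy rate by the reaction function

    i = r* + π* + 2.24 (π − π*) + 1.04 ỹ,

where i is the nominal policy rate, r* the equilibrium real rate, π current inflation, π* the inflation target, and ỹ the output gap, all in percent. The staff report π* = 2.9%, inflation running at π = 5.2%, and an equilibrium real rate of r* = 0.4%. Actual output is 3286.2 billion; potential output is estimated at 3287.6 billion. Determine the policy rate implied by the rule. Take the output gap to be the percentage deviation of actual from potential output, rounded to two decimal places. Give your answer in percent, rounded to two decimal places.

8.41%

Output gap = 100 × (3286.2 − 3287.6) / 3287.6 = -0.04%.
i = 0.40 + 2.90 + 2.24 × (5.20 − 2.90) + 1.04 × (-0.04)
   = 0.40 + 2.9 + 5.152 − 0.0416 = 8.41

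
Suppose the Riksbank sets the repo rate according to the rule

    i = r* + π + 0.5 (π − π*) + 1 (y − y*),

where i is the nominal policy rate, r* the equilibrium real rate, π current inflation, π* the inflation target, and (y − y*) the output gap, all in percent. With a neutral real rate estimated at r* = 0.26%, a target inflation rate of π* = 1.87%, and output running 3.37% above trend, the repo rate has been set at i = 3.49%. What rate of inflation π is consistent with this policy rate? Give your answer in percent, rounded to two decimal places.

0.53%

Output 3.37% above potential → (y − y*) = 3.37.
Collecting π: i = r* + (1 + 0.5) π − 0.5 π* + 1 (y − y*)
1.5 π = 3.49 − 0.26 + 0.5 × 1.87 − 1 × 3.37 = 0.795
π = 0.795 / 1.5 = 0.53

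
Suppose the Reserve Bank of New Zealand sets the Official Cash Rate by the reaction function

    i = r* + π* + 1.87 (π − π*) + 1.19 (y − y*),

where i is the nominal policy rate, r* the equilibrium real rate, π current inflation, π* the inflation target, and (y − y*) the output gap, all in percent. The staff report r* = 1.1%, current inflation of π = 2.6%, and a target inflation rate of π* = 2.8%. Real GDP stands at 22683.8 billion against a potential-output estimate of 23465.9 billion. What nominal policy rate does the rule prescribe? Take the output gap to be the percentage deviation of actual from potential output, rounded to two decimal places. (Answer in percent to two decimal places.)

-0.44%

Output gap = 100 × (22683.8 − 23465.9) / 23465.9 = -3.33%.
i = 1.10 + 2.80 + 1.87 × (2.60 − 2.80) + 1.19 × (-3.33)
   = 1.10 + 2.8 − 0.374 − 3.9627 = -0.44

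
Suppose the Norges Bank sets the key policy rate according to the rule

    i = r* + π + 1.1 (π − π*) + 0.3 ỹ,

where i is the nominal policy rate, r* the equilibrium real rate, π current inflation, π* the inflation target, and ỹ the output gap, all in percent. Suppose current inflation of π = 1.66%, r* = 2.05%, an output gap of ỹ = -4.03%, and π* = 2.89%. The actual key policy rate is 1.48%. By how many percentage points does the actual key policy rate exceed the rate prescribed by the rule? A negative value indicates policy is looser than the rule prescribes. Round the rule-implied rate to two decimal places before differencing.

0.33 pp

i = 2.05 + 1.66 + 1.1 × (1.66 − 2.89) + 0.3 × (-4.03)
   = 2.05 + 1.66 − 1.353 − 1.209 = 1.15
Deviation = 1.48 − 1.15 = 0.33 pp.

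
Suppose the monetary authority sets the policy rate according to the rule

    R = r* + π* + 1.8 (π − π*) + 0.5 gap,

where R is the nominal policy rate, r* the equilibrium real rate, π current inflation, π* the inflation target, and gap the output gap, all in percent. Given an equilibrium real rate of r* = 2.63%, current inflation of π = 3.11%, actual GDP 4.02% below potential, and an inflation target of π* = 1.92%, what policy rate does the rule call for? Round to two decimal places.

4.68%

Output 4.02% below potential → gap = -4.02.
R = 2.63 + 1.92 + 1.8 × (3.11 − 1.92) + 0.5 × (-4.02)
   = 2.63 + 1.92 + 2.142 − 2.01 = 4.68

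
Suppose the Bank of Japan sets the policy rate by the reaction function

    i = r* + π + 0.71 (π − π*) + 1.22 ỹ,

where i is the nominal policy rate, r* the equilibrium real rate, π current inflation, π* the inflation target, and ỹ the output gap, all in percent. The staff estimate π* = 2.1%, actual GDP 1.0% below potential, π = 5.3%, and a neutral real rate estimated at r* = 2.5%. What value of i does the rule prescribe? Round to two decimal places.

Output 1.0% below potential → ỹ = -1.0.
i = 2.5 + 5.3 + 0.71 × (5.3 − 2.1) + 1.22 × (-1.0)
   = 2.5 + 5.3 + 2.272 − 1.22 = 8.85

8.85%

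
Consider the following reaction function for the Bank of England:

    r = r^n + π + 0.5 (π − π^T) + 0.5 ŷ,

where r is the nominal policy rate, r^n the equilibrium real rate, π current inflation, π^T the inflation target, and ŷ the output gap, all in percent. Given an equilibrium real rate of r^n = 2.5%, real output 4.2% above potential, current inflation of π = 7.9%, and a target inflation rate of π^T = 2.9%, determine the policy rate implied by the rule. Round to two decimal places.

Output 4.2% above potential → ŷ = 4.2.
r = 2.5 + 7.9 + 0.5 × (7.9 − 2.9) + 0.5 × 4.2
   = 2.5 + 7.9 + 2.5 + 2.1 = 15.00

15.00%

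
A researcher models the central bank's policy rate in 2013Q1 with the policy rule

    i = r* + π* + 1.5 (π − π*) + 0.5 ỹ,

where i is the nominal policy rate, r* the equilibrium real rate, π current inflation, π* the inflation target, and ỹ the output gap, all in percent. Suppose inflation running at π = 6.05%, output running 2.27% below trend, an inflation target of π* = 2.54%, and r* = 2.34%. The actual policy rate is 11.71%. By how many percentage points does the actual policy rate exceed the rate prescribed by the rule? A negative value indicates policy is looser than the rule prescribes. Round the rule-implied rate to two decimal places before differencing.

Output 2.27% below potential → ỹ = -2.27.
i = 2.34 + 2.54 + 1.5 × (6.05 − 2.54) + 0.5 × (-2.27)
   = 2.34 + 2.54 + 5.265 − 1.135 = 9.01
Deviation = 11.71 − 9.01 = 2.70 pp.

2.70 pp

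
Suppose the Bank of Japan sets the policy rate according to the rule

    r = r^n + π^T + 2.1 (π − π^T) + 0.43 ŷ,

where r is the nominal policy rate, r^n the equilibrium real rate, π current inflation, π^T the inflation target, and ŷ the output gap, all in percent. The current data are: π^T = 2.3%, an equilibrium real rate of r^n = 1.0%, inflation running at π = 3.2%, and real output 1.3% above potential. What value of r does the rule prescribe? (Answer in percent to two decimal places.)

Output 1.3% above potential → ŷ = 1.3.
r = 1.0 + 2.3 + 2.1 × (3.2 − 2.3) + 0.43 × 1.3
   = 1.0 + 2.3 + 1.89 + 0.559 = 5.75

5.75%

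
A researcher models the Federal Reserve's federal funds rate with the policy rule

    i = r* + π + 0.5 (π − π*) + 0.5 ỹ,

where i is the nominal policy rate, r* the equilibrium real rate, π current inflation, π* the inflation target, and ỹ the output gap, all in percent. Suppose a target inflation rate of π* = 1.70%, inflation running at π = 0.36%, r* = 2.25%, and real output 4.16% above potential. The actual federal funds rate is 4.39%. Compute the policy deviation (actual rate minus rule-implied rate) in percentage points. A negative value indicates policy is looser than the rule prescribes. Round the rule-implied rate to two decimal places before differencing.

0.37 pp

Output 4.16% above potential → ỹ = 4.16.
i = 2.25 + 0.36 + 0.5 × (0.36 − 1.70) + 0.5 × 4.16
   = 2.25 + 0.36 − 0.67 + 2.08 = 4.02
Deviation = 4.39 − 4.02 = 0.37 pp.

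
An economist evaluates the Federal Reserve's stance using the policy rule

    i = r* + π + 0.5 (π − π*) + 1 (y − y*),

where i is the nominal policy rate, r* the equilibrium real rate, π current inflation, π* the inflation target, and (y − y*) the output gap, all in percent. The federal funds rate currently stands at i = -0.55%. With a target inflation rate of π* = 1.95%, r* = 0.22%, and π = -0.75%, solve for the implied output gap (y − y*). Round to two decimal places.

1 (y − y*) = -0.55 − 0.22 − (-0.75) − 0.5 × ((-0.75) − 1.95) = 1.33
(y − y*) = 1.33 / 1 = 1.33

1.33%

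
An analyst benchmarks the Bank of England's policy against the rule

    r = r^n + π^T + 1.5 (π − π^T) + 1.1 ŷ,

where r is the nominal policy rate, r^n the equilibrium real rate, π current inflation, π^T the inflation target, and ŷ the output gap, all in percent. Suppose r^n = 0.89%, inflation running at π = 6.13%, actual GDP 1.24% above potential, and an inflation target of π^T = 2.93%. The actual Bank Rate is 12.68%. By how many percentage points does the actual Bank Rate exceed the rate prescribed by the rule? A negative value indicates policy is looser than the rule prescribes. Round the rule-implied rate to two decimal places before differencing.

Output 1.24% above potential → ŷ = 1.24.
r = 0.89 + 2.93 + 1.5 × (6.13 − 2.93) + 1.1 × 1.24
   = 0.89 + 2.93 + 4.8 + 1.364 = 9.98
Deviation = 12.68 − 9.98 = 2.70 pp.

2.70 pp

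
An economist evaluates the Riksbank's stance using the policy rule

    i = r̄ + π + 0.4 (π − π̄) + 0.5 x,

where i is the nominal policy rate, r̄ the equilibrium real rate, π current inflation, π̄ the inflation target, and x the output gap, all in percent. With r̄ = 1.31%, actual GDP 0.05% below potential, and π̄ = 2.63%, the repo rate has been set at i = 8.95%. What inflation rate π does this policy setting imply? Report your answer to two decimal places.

Output 0.05% below potential → x = -0.05.
Collecting π: i = r̄ + (1 + 0.4) π − 0.4 π̄ + 0.5 x
1.4 π = 8.95 − 1.31 + 0.4 × 2.63 − 0.5 × (-0.05) = 8.717
π = 8.717 / 1.4 = 6.23

6.23%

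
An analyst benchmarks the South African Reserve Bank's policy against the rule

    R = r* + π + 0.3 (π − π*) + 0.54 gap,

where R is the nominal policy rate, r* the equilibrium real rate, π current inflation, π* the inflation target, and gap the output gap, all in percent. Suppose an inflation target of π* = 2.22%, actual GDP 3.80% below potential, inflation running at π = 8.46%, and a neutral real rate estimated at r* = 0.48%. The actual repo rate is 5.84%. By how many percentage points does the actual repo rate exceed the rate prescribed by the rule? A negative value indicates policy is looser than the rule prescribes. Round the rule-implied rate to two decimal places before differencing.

Output 3.80% below potential → gap = -3.80.
R = 0.48 + 8.46 + 0.3 × (8.46 − 2.22) + 0.54 × (-3.80)
   = 0.48 + 8.46 + 1.872 − 2.052 = 8.76
Deviation = 5.84 − 8.76 = -2.92 pp.

-2.92 pp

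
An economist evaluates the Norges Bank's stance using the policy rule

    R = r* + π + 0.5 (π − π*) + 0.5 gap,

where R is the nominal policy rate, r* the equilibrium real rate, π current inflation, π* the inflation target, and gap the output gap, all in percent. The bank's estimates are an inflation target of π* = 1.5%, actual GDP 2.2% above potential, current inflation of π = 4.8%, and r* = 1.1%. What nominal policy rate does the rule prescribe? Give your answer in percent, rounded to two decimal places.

Output 2.2% above potential → gap = 2.2.
R = 1.1 + 4.8 + 0.5 × (4.8 − 1.5) + 0.5 × 2.2
   = 1.1 + 4.8 + 1.65 + 1.1 = 8.65

8.65%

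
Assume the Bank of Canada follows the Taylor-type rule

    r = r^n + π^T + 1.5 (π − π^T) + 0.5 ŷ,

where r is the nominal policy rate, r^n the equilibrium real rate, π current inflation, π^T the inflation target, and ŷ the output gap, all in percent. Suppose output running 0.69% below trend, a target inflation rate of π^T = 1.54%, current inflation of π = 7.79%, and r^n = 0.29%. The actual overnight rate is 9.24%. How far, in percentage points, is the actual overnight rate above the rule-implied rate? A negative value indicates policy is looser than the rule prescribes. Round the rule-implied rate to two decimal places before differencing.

Output 0.69% below potential → ŷ = -0.69.
r = 0.29 + 1.54 + 1.5 × (7.79 − 1.54) + 0.5 × (-0.69)
   = 0.29 + 1.54 + 9.375 − 0.345 = 10.86
Deviation = 9.24 − 10.86 = -1.62 pp.

-1.62 pp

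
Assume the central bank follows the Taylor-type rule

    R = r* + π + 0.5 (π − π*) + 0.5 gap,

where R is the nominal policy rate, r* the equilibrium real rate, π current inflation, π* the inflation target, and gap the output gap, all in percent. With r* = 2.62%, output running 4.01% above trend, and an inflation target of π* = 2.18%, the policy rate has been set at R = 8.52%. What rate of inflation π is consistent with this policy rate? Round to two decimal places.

3.32%

Output 4.01% above potential → gap = 4.01.
Collecting π: R = r* + (1 + 0.5) π − 0.5 π* + 0.5 gap
1.5 π = 8.52 − 2.62 + 0.5 × 2.18 − 0.5 × 4.01 = 4.985
π = 4.985 / 1.5 = 3.32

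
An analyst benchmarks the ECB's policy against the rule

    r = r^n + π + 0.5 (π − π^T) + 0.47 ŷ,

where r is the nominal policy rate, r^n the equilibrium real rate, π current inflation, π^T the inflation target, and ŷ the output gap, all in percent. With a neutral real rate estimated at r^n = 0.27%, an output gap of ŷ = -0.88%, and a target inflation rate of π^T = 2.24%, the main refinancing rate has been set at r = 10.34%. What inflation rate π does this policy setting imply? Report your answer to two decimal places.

7.74%

Collecting π: r = r^n + (1 + 0.5) π − 0.5 π^T + 0.47 ŷ
1.5 π = 10.34 − 0.27 + 0.5 × 2.24 − 0.47 × (-0.88) = 11.6036
π = 11.6036 / 1.5 = 7.74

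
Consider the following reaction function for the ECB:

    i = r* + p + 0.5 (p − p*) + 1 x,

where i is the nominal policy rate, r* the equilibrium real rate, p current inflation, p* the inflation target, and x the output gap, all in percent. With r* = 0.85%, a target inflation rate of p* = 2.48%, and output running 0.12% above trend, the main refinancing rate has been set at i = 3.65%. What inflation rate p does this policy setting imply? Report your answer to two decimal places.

Output 0.12% above potential → x = 0.12.
Collecting p: i = r* + (1 + 0.5) p − 0.5 p* + 1 x
1.5 p = 3.65 − 0.85 + 0.5 × 2.48 − 1 × 0.12 = 3.92
p = 3.92 / 1.5 = 2.61

2.61%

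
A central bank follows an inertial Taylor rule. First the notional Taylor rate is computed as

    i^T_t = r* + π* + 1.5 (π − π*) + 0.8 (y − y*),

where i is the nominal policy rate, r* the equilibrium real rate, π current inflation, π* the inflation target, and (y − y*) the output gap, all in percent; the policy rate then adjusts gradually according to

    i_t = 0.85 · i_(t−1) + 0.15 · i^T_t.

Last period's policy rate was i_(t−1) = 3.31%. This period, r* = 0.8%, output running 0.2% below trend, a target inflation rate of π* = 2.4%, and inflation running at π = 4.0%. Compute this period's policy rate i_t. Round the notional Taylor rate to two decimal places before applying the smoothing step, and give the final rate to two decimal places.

Output 0.2% below potential → (y − y*) = -0.2.
i^T_t = 0.8 + 2.4 + 1.5 × (4.0 − 2.4) + 0.8 × (-0.2)
   = 0.8 + 2.4 + 2.4 − 0.16 = 5.44
i_t = 0.85 × 3.31 + 0.15 × 5.44 = 2.8135 + 0.816 = 3.63

3.63%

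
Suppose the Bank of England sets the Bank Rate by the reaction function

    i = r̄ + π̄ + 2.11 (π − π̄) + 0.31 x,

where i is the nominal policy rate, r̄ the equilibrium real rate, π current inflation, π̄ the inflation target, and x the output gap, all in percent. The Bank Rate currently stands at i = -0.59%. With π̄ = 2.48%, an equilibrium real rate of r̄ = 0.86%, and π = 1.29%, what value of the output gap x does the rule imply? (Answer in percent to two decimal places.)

-4.58%

0.31 x = -0.59 − 0.86 − 2.48 − 2.11 × (1.29 − 2.48) = -1.4191
x = -1.4191 / 0.31 = -4.58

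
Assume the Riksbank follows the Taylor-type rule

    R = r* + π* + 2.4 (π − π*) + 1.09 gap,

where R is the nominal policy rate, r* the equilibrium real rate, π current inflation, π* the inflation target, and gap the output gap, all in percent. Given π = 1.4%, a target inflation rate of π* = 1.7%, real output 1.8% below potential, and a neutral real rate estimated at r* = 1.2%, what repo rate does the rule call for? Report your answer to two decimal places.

0.22%

Output 1.8% below potential → gap = -1.8.
R = 1.2 + 1.7 + 2.4 × (1.4 − 1.7) + 1.09 × (-1.8)
   = 1.2 + 1.7 − 0.72 − 1.962 = 0.22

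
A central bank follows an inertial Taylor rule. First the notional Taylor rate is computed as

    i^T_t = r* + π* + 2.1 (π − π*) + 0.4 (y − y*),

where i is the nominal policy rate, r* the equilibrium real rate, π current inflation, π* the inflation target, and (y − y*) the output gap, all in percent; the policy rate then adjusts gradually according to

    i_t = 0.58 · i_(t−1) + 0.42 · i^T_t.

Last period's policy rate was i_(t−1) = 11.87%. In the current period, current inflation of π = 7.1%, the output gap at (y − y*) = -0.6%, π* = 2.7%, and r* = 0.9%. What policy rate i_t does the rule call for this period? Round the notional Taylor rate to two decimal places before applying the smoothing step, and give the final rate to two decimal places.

12.18%

i^T_t = 0.9 + 2.7 + 2.1 × (7.1 − 2.7) + 0.4 × (-0.6)
   = 0.9 + 2.7 + 9.24 − 0.24 = 12.60
i_t = 0.58 × 11.87 + 0.42 × 12.60 = 6.8846 + 5.292 = 12.18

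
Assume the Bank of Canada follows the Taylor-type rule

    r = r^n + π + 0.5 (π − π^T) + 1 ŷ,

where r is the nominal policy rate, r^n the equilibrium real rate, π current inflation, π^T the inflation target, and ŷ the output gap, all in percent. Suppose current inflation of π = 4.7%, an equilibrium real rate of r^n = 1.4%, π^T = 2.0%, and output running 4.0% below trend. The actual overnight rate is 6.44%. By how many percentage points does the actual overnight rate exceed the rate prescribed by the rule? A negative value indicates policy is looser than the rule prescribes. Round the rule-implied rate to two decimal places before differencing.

2.99 pp

Output 4.0% below potential → ŷ = -4.0.
r = 1.4 + 4.7 + 0.5 × (4.7 − 2.0) + 1 × (-4.0)
   = 1.4 + 4.7 + 1.35 − 4 = 3.45
Deviation = 6.44 − 3.45 = 2.99 pp.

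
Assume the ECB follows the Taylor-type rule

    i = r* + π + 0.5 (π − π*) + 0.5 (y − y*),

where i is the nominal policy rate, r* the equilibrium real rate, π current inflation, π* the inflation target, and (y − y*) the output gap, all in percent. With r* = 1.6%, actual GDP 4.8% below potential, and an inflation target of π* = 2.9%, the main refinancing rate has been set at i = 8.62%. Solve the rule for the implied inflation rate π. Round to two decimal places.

7.25%

Output 4.8% below potential → (y − y*) = -4.8.
Collecting π: i = r* + (1 + 0.5) π − 0.5 π* + 0.5 (y − y*)
1.5 π = 8.62 − 1.6 + 0.5 × 2.9 − 0.5 × (-4.8) = 10.87
π = 10.87 / 1.5 = 7.25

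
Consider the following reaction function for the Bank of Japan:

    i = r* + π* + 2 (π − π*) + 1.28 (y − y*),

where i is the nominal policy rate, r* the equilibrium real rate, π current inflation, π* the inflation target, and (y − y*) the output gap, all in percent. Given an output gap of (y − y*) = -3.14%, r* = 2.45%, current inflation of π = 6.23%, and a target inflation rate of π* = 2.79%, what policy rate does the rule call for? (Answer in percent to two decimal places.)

8.10%

i = 2.45 + 2.79 + 2 × (6.23 − 2.79) + 1.28 × (-3.14)
   = 2.45 + 2.79 + 6.88 − 4.0192 = 8.10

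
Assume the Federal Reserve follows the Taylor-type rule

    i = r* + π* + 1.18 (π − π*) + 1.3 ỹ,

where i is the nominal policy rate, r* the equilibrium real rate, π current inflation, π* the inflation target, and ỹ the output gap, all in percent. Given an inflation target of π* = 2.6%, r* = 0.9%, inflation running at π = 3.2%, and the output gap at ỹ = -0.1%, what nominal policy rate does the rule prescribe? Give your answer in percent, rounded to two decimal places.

4.08%

i = 0.9 + 2.6 + 1.18 × (3.2 − 2.6) + 1.3 × (-0.1)
   = 0.9 + 2.6 + 0.708 − 0.13 = 4.08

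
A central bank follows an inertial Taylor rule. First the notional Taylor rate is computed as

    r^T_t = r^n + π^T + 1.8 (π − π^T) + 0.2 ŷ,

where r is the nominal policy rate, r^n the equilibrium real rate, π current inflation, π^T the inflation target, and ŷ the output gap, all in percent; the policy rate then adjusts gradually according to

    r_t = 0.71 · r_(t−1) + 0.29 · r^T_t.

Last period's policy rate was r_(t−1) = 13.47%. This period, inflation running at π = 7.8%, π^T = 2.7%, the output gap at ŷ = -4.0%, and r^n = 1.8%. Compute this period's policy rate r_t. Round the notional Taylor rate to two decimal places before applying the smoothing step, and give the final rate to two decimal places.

13.30%

r^T_t = 1.8 + 2.7 + 1.8 × (7.8 − 2.7) + 0.2 × (-4.0)
   = 1.8 + 2.7 + 9.18 − 0.8 = 12.88
r_t = 0.71 × 13.47 + 0.29 × 12.88 = 9.5637 + 3.7352 = 13.30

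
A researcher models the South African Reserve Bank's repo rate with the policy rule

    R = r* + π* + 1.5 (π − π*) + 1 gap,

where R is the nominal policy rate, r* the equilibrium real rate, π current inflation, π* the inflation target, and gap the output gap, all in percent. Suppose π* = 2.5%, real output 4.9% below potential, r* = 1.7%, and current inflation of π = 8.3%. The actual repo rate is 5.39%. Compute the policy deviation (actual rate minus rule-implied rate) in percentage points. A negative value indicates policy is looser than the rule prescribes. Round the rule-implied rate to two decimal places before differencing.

-2.61 pp

Output 4.9% below potential → gap = -4.9.
R = 1.7 + 2.5 + 1.5 × (8.3 − 2.5) + 1 × (-4.9)
   = 1.7 + 2.5 + 8.7 − 4.9 = 8.00
Deviation = 5.39 − 8.00 = -2.61 pp.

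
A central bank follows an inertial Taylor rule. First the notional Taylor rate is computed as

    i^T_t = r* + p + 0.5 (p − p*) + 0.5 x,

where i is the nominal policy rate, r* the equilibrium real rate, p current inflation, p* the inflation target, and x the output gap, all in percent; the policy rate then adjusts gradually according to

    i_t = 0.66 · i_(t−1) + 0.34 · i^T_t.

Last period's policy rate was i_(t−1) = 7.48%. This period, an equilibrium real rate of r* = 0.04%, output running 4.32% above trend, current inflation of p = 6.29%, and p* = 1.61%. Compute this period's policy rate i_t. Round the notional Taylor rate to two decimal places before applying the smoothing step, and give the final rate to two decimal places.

Output 4.32% above potential → x = 4.32.
i^T_t = 0.04 + 6.29 + 0.5 × (6.29 − 1.61) + 0.5 × 4.32
   = 0.04 + 6.29 + 2.34 + 2.16 = 10.83
i_t = 0.66 × 7.48 + 0.34 × 10.83 = 4.9368 + 3.6822 = 8.62

8.62%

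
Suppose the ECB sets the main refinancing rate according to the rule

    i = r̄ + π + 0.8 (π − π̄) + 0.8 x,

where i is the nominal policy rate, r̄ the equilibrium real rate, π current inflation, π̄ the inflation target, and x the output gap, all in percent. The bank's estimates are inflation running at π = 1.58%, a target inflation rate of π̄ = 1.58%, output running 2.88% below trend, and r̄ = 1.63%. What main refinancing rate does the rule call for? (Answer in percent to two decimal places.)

0.91%

Output 2.88% below potential → x = -2.88.
i = 1.63 + 1.58 + 0.8 × (1.58 − 1.58) + 0.8 × (-2.88)
   = 1.63 + 1.58 + 0 − 2.304 = 0.91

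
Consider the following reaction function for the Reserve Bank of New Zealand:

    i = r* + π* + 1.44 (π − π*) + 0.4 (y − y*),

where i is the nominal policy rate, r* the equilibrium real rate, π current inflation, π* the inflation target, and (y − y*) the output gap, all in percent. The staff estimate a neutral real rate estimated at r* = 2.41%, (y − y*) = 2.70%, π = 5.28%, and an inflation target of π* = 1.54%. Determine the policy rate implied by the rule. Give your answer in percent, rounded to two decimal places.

i = 2.41 + 1.54 + 1.44 × (5.28 − 1.54) + 0.4 × 2.70
   = 2.41 + 1.54 + 5.3856 + 1.08 = 10.42

10.42%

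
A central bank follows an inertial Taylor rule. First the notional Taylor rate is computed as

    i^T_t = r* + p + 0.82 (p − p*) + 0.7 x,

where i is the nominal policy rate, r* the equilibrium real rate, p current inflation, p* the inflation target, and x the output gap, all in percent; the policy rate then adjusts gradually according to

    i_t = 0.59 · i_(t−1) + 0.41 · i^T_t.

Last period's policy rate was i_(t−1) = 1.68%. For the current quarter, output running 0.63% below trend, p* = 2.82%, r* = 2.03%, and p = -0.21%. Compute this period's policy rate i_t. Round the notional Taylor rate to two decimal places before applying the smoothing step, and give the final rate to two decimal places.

Output 0.63% below potential → x = -0.63.
i^T_t = 2.03 + (-0.21) + 0.82 × (-0.21 − 2.82) + 0.7 × (-0.63)
   = 2.03 − 0.21 − 2.4846 − 0.441 = -1.11
i_t = 0.59 × 1.68 + 0.41 × (-1.11) = 0.9912 − 0.4551 = 0.54

0.54%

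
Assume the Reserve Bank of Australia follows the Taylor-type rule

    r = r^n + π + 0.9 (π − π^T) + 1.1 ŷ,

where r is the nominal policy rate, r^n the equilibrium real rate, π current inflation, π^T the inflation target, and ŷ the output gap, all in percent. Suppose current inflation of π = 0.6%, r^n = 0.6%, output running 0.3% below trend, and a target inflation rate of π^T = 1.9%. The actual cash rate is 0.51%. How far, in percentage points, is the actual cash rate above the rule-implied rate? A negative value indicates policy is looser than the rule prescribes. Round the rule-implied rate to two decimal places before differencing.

Output 0.3% below potential → ŷ = -0.3.
r = 0.6 + 0.6 + 0.9 × (0.6 − 1.9) + 1.1 × (-0.3)
   = 0.6 + 0.6 − 1.17 − 0.33 = -0.30
Deviation = 0.51 − (-0.30) = 0.81 pp.

0.81 pp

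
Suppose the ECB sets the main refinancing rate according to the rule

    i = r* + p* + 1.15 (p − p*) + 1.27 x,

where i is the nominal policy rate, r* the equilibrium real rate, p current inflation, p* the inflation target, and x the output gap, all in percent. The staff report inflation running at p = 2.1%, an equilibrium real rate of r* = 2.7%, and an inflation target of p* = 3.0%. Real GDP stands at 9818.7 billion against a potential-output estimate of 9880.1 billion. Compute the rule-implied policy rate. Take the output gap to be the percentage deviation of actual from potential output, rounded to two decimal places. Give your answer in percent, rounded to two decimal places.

Output gap = 100 × (9818.7 − 9880.1) / 9880.1 = -0.62%.
i = 2.70 + 3.00 + 1.15 × (2.10 − 3.00) + 1.27 × (-0.62)
   = 2.70 + 3 − 1.035 − 0.7874 = 3.88

3.88%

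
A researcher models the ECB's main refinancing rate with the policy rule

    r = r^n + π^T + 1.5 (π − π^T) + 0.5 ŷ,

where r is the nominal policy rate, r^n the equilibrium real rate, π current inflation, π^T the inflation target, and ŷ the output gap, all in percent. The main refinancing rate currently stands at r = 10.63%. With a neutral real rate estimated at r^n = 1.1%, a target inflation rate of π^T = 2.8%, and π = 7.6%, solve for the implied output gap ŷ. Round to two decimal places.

0.5 ŷ = 10.63 − 1.1 − 2.8 − 1.5 × (7.6 − 2.8) = -0.47
ŷ = -0.47 / 0.5 = -0.94

-0.94%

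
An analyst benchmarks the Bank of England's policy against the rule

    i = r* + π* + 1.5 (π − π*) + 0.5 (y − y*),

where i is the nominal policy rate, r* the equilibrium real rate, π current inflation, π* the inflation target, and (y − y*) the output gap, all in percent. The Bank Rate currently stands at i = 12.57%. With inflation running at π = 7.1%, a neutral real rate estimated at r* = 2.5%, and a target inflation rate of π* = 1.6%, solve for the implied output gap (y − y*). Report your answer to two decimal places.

0.5 (y − y*) = 12.57 − 2.5 − 1.6 − 1.5 × (7.1 − 1.6) = 0.22
(y − y*) = 0.22 / 0.5 = 0.44

0.44%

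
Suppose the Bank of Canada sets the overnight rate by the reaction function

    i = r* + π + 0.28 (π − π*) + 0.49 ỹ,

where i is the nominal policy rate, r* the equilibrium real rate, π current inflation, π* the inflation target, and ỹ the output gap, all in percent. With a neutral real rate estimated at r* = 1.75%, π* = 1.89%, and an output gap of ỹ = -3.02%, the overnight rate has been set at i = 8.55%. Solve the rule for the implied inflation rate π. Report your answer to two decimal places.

6.88%

Collecting π: i = r* + (1 + 0.28) π − 0.28 π* + 0.49 ỹ
1.28 π = 8.55 − 1.75 + 0.28 × 1.89 − 0.49 × (-3.02) = 8.809
π = 8.809 / 1.28 = 6.88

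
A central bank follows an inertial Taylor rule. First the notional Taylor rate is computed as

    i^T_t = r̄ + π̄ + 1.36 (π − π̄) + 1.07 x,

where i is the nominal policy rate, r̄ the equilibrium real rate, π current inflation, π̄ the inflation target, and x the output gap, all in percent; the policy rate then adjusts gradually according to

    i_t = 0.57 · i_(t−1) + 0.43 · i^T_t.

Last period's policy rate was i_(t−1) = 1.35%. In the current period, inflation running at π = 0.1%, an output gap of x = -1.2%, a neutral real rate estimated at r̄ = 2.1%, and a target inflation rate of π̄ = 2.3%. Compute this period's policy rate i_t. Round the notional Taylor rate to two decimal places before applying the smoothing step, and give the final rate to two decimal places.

i^T_t = 2.1 + 2.3 + 1.36 × (0.1 − 2.3) + 1.07 × (-1.2)
   = 2.1 + 2.3 − 2.992 − 1.284 = 0.12
i_t = 0.57 × 1.35 + 0.43 × 0.12 = 0.7695 + 0.0516 = 0.82

0.82%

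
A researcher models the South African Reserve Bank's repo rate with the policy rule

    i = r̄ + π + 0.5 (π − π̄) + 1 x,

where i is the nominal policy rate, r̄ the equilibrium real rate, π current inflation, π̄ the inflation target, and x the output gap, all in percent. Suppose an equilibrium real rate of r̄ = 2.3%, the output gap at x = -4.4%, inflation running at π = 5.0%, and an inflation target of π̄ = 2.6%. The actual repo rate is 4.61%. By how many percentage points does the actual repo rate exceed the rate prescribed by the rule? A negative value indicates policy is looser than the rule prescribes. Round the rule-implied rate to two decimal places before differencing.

0.51 pp

i = 2.3 + 5.0 + 0.5 × (5.0 − 2.6) + 1 × (-4.4)
   = 2.3 + 5 + 1.2 − 4.4 = 4.10
Deviation = 4.61 − 4.10 = 0.51 pp.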